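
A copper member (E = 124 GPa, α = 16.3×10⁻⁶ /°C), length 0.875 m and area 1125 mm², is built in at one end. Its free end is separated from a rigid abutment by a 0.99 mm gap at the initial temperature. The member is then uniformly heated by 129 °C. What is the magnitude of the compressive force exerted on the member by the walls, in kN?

P ≈ 135 kN

Free thermal elongation = αΔT L = 16.3×10⁻⁶ × 129 × 875 = 1.84 mm.
This exceeds the 0.99 mm gap, so the wall pushes back. The portion of expansion that must be recovered elastically is δ_free − gap = 1.84 − 0.99 = 0.8499 mm.
That suppressed elongation corresponds to σ = E·Δ/L = 124×10³ × 0.8499/875 = 120.4 MPa.
Force on the wall = σA = 120.4 × 1125 mm² = 135.5 kN.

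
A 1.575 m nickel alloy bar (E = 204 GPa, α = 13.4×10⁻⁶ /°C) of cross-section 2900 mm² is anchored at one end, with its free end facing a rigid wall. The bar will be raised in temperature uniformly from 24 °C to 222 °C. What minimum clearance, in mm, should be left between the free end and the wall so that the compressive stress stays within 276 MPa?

g ≈ 2.05 mm

Free expansion if unrestrained: δ_free = αΔT L = 13.4×10⁻⁶ × 198 × 1575 = 4.179 mm.
A stress of 276 MPa corresponds to the wall pushing the bar back by σL/E = 276×1575/(204×10³) = 2.131 mm.
So the gap has to take up the difference, g_min = δ_free − σL/E = 4.179 − 2.131 = 2.048 mm.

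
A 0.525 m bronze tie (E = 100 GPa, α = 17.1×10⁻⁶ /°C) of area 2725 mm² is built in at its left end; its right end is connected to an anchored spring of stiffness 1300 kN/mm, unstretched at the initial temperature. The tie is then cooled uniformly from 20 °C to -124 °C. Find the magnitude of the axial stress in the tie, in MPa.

The unrestrained thermal change is αΔT L = 17.1×10⁻⁶ × 144 × 525 = 1.293 mm.
With a force P in the spring, the elastic change of the tie is PL/(AE) and that of the spring is P/k; compatibility requires their sum to equal δ_free.
P [ L/(AE) + 1/k ] = δ_free → P [ 525/(2725×100×10³) + 1/(1300×10³) ] = 1.293.
P = 1.293 / 2.696×10⁻⁶ = 479500 N.
σ = P/A = 479500/2725 = 176 MPa.

σ ≈ 176 MPa (tensile)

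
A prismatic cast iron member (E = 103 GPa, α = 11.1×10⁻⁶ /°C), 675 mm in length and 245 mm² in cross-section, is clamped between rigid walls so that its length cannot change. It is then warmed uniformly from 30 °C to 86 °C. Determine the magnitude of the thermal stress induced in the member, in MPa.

Because both ends are immovable the net strain is zero, and the suppressed thermal strain is αΔT = 11.1×10⁻⁶ × 56 = 621.6×10⁻⁶.
σ = EαΔT = 103×10³ × 11.1×10⁻⁶ × 56 = 64.02 MPa (compressive; the member is trying to expand).

σ ≈ 64 MPa (compressive)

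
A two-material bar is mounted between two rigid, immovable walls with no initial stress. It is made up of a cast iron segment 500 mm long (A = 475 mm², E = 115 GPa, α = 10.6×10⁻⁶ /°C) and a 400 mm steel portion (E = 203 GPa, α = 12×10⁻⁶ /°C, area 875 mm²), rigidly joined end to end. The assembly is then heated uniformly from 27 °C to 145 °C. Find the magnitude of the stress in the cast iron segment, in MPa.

σ ≈ 220 MPa (compressive)

With the walls removed the bar would change length by δ_free = Σ αᵢΔT Lᵢ = 10.6×10⁻⁶×118×500 + 12×10⁻⁶×118×400 = 1.192 mm.
Since the ends are fixed, an axial force P builds up, equal in every segment, with P · Σ Lᵢ/(AᵢEᵢ) = δ_free.
Σ Lᵢ/(AᵢEᵢ) = 500/(475×115×10³) + 400/(875×203×10³) = 1.141×10⁻⁵ mm/N.
P = 1.192 / 1.141×10⁻⁵ = 104500 N = 104.5 kN, compressive.
σ_{cast iron} = P / A = 104500 / 475 = 220 MPa.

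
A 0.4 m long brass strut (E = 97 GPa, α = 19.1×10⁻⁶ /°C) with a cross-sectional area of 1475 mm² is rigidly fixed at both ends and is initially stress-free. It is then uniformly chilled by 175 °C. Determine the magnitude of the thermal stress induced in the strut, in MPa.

σ ≈ 324 MPa (tensile)

The supports are rigid, so the total axial strain is zero. The restrained thermal strain is ε = αΔT = 19.1×10⁻⁶ × 175 = 3342.5×10⁻⁶.
σ = EαΔT = 97×10³ × 19.1×10⁻⁶ × 175 = 324.2 MPa (tensile; the strut is trying to contract).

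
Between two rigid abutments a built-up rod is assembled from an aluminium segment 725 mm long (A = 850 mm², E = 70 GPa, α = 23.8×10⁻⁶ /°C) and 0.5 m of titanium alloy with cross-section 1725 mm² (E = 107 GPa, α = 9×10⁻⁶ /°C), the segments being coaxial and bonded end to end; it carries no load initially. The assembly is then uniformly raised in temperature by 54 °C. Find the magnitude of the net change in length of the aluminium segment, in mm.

Free thermal expansion of the whole bar: Σ αᵢΔT Lᵢ = 23.8×10⁻⁶×54×725 + 9×10⁻⁶×54×500 = 1.175 mm.
The rigid supports impose zero overall length change; the single axial force P common to all segments must satisfy P Σ Lᵢ/(AᵢEᵢ) = δ_free.
Σ Lᵢ/(AᵢEᵢ) = 725/(850×70×10³) + 500/(1725×107×10³) = 1.489×10⁻⁵ mm/N.
P = 1.175 / 1.489×10⁻⁵ = 78880 N = 78.88 kN, compressive.
For the aluminium segment, free thermal change = 23.8×10⁻⁶×54×725 = 0.9318 mm and elastic change from P = 78880×725/(850×70×10³) = 0.9611 mm; these oppose, so the net change is 0.0293 mm (segment shortens).

|ΔL| ≈ 0.0293 mm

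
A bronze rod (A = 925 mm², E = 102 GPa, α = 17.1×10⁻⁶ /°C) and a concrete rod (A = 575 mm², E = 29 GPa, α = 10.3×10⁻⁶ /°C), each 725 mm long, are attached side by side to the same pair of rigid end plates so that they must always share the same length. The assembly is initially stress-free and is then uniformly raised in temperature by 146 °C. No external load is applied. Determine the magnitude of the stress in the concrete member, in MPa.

The bronze has the larger α, so on heating it would change length more than the concrete if both were free. The rigid plates force a common final length, so the bronze is put into compression and the concrete into tension, with equal and opposite forces P (no external load).
Compatibility of the two members (thermal + elastic change equal): (α₁ − α₂)ΔT = P·[1/(A₁E₁) + 1/(A₂E₂)].
|α₁ − α₂|·ΔT = 6.8×10⁻⁶ × 146 = 0.0009928.
1/(A₁E₁) + 1/(A₂E₂) = 1/(925×102×10³) + 1/(575×29×10³) = 7.057×10⁻⁸ N⁻¹.
P = 0.0009928 / 7.057×10⁻⁸ = 14070 N = 14.07 kN.
σ_{concrete} = P/A₂ = 14070/575 = 24.47 MPa, tensile.

σ ≈ 24.5 MPa (tensile)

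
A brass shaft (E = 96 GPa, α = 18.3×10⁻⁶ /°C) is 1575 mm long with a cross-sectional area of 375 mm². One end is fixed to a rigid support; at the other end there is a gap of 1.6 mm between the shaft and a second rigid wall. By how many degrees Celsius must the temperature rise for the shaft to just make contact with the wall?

ΔT ≈ 55.5 °C

The gap closes when αΔT L = 1.6 mm, since the shaft is still unstressed at that instant.
ΔT = 1.6 / (18.3×10⁻⁶ × 1575) = 55.51 °C.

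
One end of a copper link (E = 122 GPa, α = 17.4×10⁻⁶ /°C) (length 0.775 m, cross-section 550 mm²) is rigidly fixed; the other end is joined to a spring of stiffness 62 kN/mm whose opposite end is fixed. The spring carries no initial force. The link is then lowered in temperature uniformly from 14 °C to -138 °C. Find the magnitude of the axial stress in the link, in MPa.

σ ≈ 135 MPa (tensile)

If the spring were absent the link would shorten by αΔT L = 17.4×10⁻⁶ × 152 × 775 = 2.05 mm.
Let P be the tensile force in the spring. The link extends elastically by PL/(AE) and the spring stretches by P/k; together these equal δ_free.
So P = δ_free / [L/(AE) + 1/k] = 2.05 / [ 775/(550×122×10³) + 1/(62×10³) ].
P = 2.05 / 2.768×10⁻⁵ = 74050 N.
σ = P/A = 74050/550 = 134.6 MPa.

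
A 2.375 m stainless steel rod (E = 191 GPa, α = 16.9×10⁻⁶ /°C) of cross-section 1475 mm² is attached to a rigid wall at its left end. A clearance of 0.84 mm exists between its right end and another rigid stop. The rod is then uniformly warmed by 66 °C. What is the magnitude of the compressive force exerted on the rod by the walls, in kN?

If the wall were absent the rod would grow by αΔT L = 16.9×10⁻⁶ × 66 × 2375 = 2.649 mm.
The gap closes (δ_free > 0.84 mm) and the wall then resists a further 2.649 − 0.84 = 1.809 mm of expansion.
So σ = E(δ_free − g)/L = 191×10³ × 1.809/2375 = 145.5 MPa.
P = σA = 145.5 × 1475 = 214.6 kN.

P ≈ 215 kN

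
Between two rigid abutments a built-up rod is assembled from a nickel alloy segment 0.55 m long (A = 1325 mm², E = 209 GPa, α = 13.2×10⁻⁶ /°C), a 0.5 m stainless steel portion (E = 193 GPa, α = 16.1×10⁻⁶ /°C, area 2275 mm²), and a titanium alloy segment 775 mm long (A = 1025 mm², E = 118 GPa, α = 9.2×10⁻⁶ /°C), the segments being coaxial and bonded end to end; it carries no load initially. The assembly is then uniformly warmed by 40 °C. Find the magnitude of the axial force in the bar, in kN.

If the supports were absent, the total length change would be Σ αᵢΔT Lᵢ = 13.2×10⁻⁶×40×550 + 16.1×10⁻⁶×40×500 + 9.2×10⁻⁶×40×775 = 0.8976 mm.
Since the ends are fixed, an axial force P builds up, equal in every segment, with P · Σ Lᵢ/(AᵢEᵢ) = δ_free.
Σ Lᵢ/(AᵢEᵢ) = 550/(1325×209×10³) + 500/(2275×193×10³) + 775/(1025×118×10³) = 9.532×10⁻⁶ mm/N.
So P = 0.8976 / 9.532×10⁻⁶ = 94.16 kN, compressive.

P ≈ 94.2 kN (compressive)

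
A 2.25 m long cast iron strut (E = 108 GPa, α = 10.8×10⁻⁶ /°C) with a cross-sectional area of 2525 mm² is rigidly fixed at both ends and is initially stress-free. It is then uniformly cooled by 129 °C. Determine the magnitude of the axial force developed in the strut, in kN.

P ≈ 380 kN (tensile)

With zero net strain, σ = E·αΔT = 108 GPa × 10.8×10⁻⁶ × 129 = 150.5 MPa.
Axial force P = σA = 150.5 × 2525 = 379900 N = 379.9 kN, tensile.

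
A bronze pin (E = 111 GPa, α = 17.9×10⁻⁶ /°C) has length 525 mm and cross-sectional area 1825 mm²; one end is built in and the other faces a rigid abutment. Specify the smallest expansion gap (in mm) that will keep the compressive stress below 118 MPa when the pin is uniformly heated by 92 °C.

With no wall the pin would lengthen by αΔT L = 17.9×10⁻⁶ × 92 × 525 = 0.8646 mm.
A stress of 118 MPa corresponds to the wall pushing the pin back by σL/E = 118×525/(111×10³) = 0.5581 mm.
So the gap has to take up the difference, g_min = δ_free − σL/E = 0.8646 − 0.5581 = 0.3065 mm.

g ≈ 0.306 mm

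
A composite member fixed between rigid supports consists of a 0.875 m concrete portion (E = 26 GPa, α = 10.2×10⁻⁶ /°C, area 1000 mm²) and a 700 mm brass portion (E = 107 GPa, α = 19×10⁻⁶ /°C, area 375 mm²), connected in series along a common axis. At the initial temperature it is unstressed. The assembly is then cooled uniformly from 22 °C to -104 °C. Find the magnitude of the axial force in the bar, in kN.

P ≈ 54.8 kN (tensile)

Free thermal contraction of the whole bar: Σ αᵢΔT Lᵢ = 10.2×10⁻⁶×126×875 + 19×10⁻⁶×126×700 = 2.8 mm.
The rigid supports impose zero overall length change; the single axial force P common to all segments must satisfy P Σ Lᵢ/(AᵢEᵢ) = δ_free.
Σ Lᵢ/(AᵢEᵢ) = 875/(1000×26×10³) + 700/(375×107×10³) = 5.11×10⁻⁵ mm/N.
So P = 2.8 / 5.11×10⁻⁵ = 54.8 kN, tensile.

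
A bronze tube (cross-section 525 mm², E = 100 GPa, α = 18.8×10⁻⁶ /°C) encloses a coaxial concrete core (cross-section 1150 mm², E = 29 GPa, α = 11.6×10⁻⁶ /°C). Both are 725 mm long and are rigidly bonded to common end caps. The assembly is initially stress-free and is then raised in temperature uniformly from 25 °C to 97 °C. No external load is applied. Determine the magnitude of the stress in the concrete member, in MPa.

σ ≈ 9.19 MPa (tensile)

Both members must finish at the same length. With the larger α, the bronze tends to over-expand; the plates restrain it, putting the bronze in compression and the concrete in tension. With no external load the two internal forces are equal and opposite, magnitude P.
Compatibility of the two members (thermal + elastic change equal): (α₁ − α₂)ΔT = P·[1/(A₁E₁) + 1/(A₂E₂)].
|α₁ − α₂|·ΔT = 7.2×10⁻⁶ × 72 = 0.0005184.
1/(A₁E₁) + 1/(A₂E₂) = 1/(525×100×10³) + 1/(1150×29×10³) = 4.903×10⁻⁸ N⁻¹.
So P = 0.0005184 / 4.903×10⁻⁸ = 10.57 kN.
σ_{concrete} = P/A₂ = 10570/1150 = 9.194 MPa, tensile.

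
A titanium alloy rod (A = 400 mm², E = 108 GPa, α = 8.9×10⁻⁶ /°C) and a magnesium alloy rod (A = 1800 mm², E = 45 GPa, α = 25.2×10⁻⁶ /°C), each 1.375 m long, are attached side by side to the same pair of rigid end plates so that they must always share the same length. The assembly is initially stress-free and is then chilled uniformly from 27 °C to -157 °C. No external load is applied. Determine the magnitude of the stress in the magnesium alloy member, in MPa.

Equilibrium of a rigid end plate with no external load gives equal and opposite internal forces ±P in the two members. Since α_{magnesium alloy} > α_{titanium alloy}, cooling drives the magnesium alloy into tension and the titanium alloy into compression.
Setting the final lengths equal and cancelling L: (α₁ − α₂)ΔT = P/(A₁E₁) + P/(A₂E₂).
|α₁ − α₂|·ΔT = 16.3×10⁻⁶ × 184 = 0.002999.
1/(A₁E₁) + 1/(A₂E₂) = 1/(400×108×10³) + 1/(1800×45×10³) = 3.549×10⁻⁸ N⁻¹.
So P = 0.002999 / 3.549×10⁻⁸ = 84.5 kN.
σ_{magnesium alloy} = P/A₂ = 84500/1800 = 46.94 MPa, tensile.

σ ≈ 46.9 MPa (tensile)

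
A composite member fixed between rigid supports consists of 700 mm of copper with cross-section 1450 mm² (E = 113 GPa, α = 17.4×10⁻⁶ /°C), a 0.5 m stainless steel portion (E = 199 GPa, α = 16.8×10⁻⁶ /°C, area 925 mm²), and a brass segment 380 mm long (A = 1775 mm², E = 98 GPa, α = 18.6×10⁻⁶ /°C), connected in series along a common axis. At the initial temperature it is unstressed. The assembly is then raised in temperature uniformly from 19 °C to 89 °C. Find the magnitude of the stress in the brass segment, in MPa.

If the supports were absent, the total length change would be Σ αᵢΔT Lᵢ = 17.4×10⁻⁶×70×700 + 16.8×10⁻⁶×70×500 + 18.6×10⁻⁶×70×380 = 1.935 mm.
The walls prevent any net length change, so an axial force P (same in every segment) develops. Compatibility: P · Σ Lᵢ/(AᵢEᵢ) = δ_free.
Σ Lᵢ/(AᵢEᵢ) = 700/(1450×113×10³) + 500/(925×199×10³) + 380/(1775×98×10³) = 9.173×10⁻⁶ mm/N.
So P = 1.935 / 9.173×10⁻⁶ = 211 kN, compressive.
σ_{brass} = P / A = 211000 / 1775 = 118.9 MPa.

σ ≈ 119 MPa (compressive)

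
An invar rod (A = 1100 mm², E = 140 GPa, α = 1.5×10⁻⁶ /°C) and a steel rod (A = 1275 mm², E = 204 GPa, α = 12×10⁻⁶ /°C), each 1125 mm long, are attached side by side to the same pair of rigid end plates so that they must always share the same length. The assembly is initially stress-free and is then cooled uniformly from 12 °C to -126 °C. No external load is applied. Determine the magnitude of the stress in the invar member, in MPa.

σ ≈ 127 MPa (compressive)

Equilibrium of a rigid end plate with no external load gives equal and opposite internal forces ±P in the two members. Since α_{steel} > α_{invar}, cooling drives the steel into tension and the invar into compression.
Equating the net (thermal + elastic) strains gives |α₁ − α₂|·ΔT = P·[1/(A₁E₁) + 1/(A₂E₂)].
|α₁ − α₂|·ΔT = 10.5×10⁻⁶ × 138 = 0.001449.
1/(A₁E₁) + 1/(A₂E₂) = 1/(1100×140×10³) + 1/(1275×204×10³) = 1.034×10⁻⁸ N⁻¹.
So P = 0.001449 / 1.034×10⁻⁸ = 140.2 kN.
σ_{invar} = P/A₁ = 140200/1100 = 127.4 MPa, compressive.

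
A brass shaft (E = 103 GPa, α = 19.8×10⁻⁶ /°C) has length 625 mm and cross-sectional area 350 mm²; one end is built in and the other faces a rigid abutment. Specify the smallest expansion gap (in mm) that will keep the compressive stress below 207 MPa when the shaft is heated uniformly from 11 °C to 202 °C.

g ≈ 1.11 mm

Free expansion if unrestrained: δ_free = αΔT L = 19.8×10⁻⁶ × 191 × 625 = 2.364 mm.
A stress of 207 MPa corresponds to the wall pushing the shaft back by σL/E = 207×625/(103×10³) = 1.256 mm.
So the gap has to take up the difference, g_min = δ_free − σL/E = 2.364 − 1.256 = 1.108 mm.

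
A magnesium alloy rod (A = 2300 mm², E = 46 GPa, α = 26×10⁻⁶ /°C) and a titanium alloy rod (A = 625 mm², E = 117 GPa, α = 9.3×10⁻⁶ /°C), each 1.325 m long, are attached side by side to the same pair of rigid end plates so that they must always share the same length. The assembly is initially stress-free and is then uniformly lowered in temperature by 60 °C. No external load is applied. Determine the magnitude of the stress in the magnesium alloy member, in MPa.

σ ≈ 18.8 MPa (tensile)

Equilibrium of a rigid end plate with no external load gives equal and opposite internal forces ±P in the two members. Since α_{magnesium alloy} > α_{titanium alloy}, cooling drives the magnesium alloy into tension and the titanium alloy into compression.
Equating the net (thermal + elastic) strains gives |α₁ − α₂|·ΔT = P·[1/(A₁E₁) + 1/(A₂E₂)].
|α₁ − α₂|·ΔT = 16.7×10⁻⁶ × 60 = 0.001002.
1/(A₁E₁) + 1/(A₂E₂) = 1/(2300×46×10³) + 1/(625×117×10³) = 2.313×10⁻⁸ N⁻¹.
P = 0.001002 / 2.313×10⁻⁸ = 43330 N = 43.33 kN.
σ_{magnesium alloy} = P/A₁ = 43330/2300 = 18.84 MPa, tensile.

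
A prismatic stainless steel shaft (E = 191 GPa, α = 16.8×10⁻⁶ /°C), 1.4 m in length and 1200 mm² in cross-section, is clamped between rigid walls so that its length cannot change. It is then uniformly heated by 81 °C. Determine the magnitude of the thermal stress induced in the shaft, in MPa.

σ ≈ 260 MPa (compressive)

With length fixed, the mechanical strain must cancel the thermal strain αΔT = 16.8×10⁻⁶ × 81 = 1360.8×10⁻⁶.
σ = EαΔT = 191×10³ × 16.8×10⁻⁶ × 81 = 259.9 MPa (compressive; the shaft is trying to expand).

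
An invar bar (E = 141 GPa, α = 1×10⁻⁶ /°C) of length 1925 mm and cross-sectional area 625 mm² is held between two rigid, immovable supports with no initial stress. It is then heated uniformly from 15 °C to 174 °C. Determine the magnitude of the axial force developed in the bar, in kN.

Full restraint means ε = 0, so the stress is σ = EαΔT = 141×10³ × 1×10⁻⁶ × 159 = 22.42 MPa.
Axial force P = σA = 22.42 × 625 = 14010 N = 14.01 kN, compressive.

P ≈ 14 kN (compressive)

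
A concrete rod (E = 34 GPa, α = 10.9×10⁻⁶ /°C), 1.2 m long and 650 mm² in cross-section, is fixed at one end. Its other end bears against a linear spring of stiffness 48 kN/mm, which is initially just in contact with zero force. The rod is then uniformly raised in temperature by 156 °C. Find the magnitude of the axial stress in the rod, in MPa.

σ ≈ 41.8 MPa (compressive)

Free thermal expansion: δ_free = αΔT L = 10.9×10⁻⁶ × 156 × 1200 = 2.04 mm.
Let P be the compressive force at the spring. The rod shortens elastically by PL/(AE) and the spring compresses by P/k; together these equal δ_free.
P [ L/(AE) + 1/k ] = δ_free → P [ 1200/(650×34×10³) + 1/(48×10³) ] = 2.04.
P = 2.04 / 7.513×10⁻⁵ = 27160 N.
σ = P/A = 27160/650 = 41.78 MPa.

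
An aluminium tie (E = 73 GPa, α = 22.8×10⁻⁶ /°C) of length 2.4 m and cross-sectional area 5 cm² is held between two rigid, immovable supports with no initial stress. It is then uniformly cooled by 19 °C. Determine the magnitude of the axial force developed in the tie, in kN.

P ≈ 15.8 kN (tensile)

Full restraint means ε = 0, so the stress is σ = EαΔT = 73×10³ × 22.8×10⁻⁶ × 19 = 31.62 MPa.
Axial force P = σA = 31.62 × 500 = 15810 N = 15.81 kN, tensile.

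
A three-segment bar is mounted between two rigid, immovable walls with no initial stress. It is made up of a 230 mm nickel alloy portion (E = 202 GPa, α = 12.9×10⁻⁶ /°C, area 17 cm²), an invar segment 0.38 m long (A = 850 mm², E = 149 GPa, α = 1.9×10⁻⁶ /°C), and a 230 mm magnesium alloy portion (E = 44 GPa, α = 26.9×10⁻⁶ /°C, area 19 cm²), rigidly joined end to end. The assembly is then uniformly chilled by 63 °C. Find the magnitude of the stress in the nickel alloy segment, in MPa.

With the walls removed the bar would change length by δ_free = Σ αᵢΔT Lᵢ = 12.9×10⁻⁶×63×230 + 1.9×10⁻⁶×63×380 + 26.9×10⁻⁶×63×230 = 0.6222 mm.
The walls prevent any net length change, so an axial force P (same in every segment) develops. Compatibility: P · Σ Lᵢ/(AᵢEᵢ) = δ_free.
Σ Lᵢ/(AᵢEᵢ) = 230/(1700×202×10³) + 380/(850×149×10³) + 230/(1900×44×10³) = 6.421×10⁻⁶ mm/N.
P = 0.6222 / 6.421×10⁻⁶ = 96890 N = 96.89 kN, tensile.
σ_{nickel alloy} = P / A = 96890 / 1700 = 57 MPa.

σ ≈ 57 MPa (tensile)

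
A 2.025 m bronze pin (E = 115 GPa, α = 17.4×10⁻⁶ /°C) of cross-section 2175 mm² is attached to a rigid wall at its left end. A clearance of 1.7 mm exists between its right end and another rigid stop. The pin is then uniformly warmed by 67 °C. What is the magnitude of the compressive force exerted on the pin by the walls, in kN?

P ≈ 81.6 kN

If the wall were absent the pin would grow by αΔT L = 17.4×10⁻⁶ × 67 × 2025 = 2.361 mm.
After closing the 1.7 mm clearance, 2.361 − 1.7 = 0.6607 mm of expansion remains to be suppressed by the wall.
So σ = E(δ_free − g)/L = 115×10³ × 0.6607/2025 = 37.52 MPa.
P = σA = 37.52 × 2175 = 81.61 kN.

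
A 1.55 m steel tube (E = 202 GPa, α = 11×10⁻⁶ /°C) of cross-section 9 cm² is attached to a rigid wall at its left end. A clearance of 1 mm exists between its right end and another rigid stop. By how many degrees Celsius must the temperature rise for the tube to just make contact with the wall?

ΔT ≈ 58.7 °C

The gap closes when αΔT L = 1 mm, since the tube is still unstressed at that instant.
ΔT = 1 / (11×10⁻⁶ × 1550) = 58.65 °C.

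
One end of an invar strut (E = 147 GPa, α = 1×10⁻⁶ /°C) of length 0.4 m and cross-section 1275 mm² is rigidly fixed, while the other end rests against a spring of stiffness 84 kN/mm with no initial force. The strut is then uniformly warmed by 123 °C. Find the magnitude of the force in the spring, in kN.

The unrestrained thermal change is αΔT L = 1×10⁻⁶ × 123 × 400 = 0.0492 mm.
Let P be the compressive force at the spring. The strut shortens elastically by PL/(AE) and the spring compresses by P/k; together these equal δ_free.
So P = δ_free / [L/(AE) + 1/k] = 0.0492 / [ 400/(1275×147×10³) + 1/(84×10³) ].
P = 0.0492 / 1.404×10⁻⁵ = 3505 N.

P ≈ 3.5 kN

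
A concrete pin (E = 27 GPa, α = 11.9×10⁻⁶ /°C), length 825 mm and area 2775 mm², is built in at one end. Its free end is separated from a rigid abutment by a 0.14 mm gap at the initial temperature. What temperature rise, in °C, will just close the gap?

ΔT ≈ 14.3 °C

The gap closes when αΔT L = 0.14 mm, since the pin is still unstressed at that instant.
ΔT = 0.14 / (11.9×10⁻⁶ × 825) = 14.26 °C.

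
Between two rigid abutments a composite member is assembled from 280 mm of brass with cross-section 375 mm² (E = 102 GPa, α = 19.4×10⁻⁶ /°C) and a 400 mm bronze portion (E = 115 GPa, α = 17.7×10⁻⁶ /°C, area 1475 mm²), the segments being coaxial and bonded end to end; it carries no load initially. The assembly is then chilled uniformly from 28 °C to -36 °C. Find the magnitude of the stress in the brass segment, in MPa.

Free thermal contraction of the whole bar: Σ αᵢΔT Lᵢ = 19.4×10⁻⁶×64×280 + 17.7×10⁻⁶×64×400 = 0.8008 mm.
The walls prevent any net length change, so an axial force P (same in every segment) develops. Compatibility: P · Σ Lᵢ/(AᵢEᵢ) = δ_free.
The series flexibility is Σ Lᵢ/(AᵢEᵢ) = 280/(375×102×10³) + 400/(1475×115×10³) = 9.678×10⁻⁶ mm/N.
So P = 0.8008 / 9.678×10⁻⁶ = 82.74 kN, tensile.
σ_{brass} = P / A = 82740 / 375 = 220.6 MPa.

σ ≈ 221 MPa (tensile)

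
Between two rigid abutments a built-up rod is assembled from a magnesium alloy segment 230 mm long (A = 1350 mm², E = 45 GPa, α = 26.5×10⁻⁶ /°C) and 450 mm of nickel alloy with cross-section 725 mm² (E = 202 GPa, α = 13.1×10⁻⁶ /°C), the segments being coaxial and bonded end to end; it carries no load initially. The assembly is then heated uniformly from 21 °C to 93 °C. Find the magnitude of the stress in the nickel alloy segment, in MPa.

With the walls removed the bar would change length by δ_free = Σ αᵢΔT Lᵢ = 26.5×10⁻⁶×72×230 + 13.1×10⁻⁶×72×450 = 0.8633 mm.
The rigid supports impose zero overall length change; the single axial force P common to all segments must satisfy P Σ Lᵢ/(AᵢEᵢ) = δ_free.
Σ Lᵢ/(AᵢEᵢ) = 230/(1350×45×10³) + 450/(725×202×10³) = 6.859×10⁻⁶ mm/N.
P = 0.8633 / 6.859×10⁻⁶ = 125900 N = 125.9 kN, compressive.
σ_{nickel alloy} = P / A = 125900 / 725 = 173.6 MPa.

σ ≈ 174 MPa (compressive)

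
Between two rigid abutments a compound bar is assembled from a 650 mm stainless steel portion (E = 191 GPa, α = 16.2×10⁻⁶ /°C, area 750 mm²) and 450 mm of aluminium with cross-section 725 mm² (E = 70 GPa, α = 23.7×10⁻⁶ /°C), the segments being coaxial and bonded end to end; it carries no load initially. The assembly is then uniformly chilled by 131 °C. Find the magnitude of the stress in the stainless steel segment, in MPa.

σ ≈ 276 MPa (tensile)

If the supports were absent, the total length change would be Σ αᵢΔT Lᵢ = 16.2×10⁻⁶×131×650 + 23.7×10⁻⁶×131×450 = 2.777 mm.
The walls prevent any net length change, so an axial force P (same in every segment) develops. Compatibility: P · Σ Lᵢ/(AᵢEᵢ) = δ_free.
Σ Lᵢ/(AᵢEᵢ) = 650/(750×191×10³) + 450/(725×70×10³) = 1.34×10⁻⁵ mm/N.
P = 2.777 / 1.34×10⁻⁵ = 207100 N = 207.1 kN, tensile.
σ_{stainless steel} = P / A = 207100 / 750 = 276.2 MPa.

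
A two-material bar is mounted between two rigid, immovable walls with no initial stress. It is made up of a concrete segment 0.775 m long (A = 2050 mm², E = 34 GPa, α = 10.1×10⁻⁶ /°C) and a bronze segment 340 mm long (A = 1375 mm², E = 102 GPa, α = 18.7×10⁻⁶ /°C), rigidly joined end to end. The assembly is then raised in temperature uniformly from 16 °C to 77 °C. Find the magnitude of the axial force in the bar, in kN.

P ≈ 63.9 kN (compressive)

If the supports were absent, the total length change would be Σ αᵢΔT Lᵢ = 10.1×10⁻⁶×61×775 + 18.7×10⁻⁶×61×340 = 0.8653 mm.
Since the ends are fixed, an axial force P builds up, equal in every segment, with P · Σ Lᵢ/(AᵢEᵢ) = δ_free.
Σ Lᵢ/(AᵢEᵢ) = 775/(2050×34×10³) + 340/(1375×102×10³) = 1.354×10⁻⁵ mm/N.
P = 0.8653 / 1.354×10⁻⁵ = 63890 N = 63.89 kN, compressive.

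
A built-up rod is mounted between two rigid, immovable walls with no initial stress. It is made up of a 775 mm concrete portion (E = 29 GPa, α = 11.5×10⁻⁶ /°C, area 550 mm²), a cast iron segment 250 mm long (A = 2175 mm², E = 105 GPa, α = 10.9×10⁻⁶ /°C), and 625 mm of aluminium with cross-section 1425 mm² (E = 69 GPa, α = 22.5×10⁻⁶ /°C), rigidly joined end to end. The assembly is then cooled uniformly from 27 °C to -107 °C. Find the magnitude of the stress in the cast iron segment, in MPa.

σ ≈ 28.3 MPa (tensile)

Free thermal contraction of the whole bar: Σ αᵢΔT Lᵢ = 11.5×10⁻⁶×134×775 + 10.9×10⁻⁶×134×250 + 22.5×10⁻⁶×134×625 = 3.444 mm.
Since the ends are fixed, an axial force P builds up, equal in every segment, with P · Σ Lᵢ/(AᵢEᵢ) = δ_free.
The series flexibility is Σ Lᵢ/(AᵢEᵢ) = 775/(550×29×10³) + 250/(2175×105×10³) + 625/(1425×69×10³) = 5.604×10⁻⁵ mm/N.
Hence P = δ_free / Σ(L/AE) = 3.444/5.604×10⁻⁵ = 61.45 kN (tensile).
σ_{cast iron} = P / A = 61450 / 2175 = 28.25 MPa.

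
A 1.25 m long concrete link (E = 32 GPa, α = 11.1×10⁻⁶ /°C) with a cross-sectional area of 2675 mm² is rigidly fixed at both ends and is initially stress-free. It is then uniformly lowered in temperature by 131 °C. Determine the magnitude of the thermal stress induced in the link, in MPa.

The supports are rigid, so the total axial strain is zero. The restrained thermal strain is ε = αΔT = 11.1×10⁻⁶ × 131 = 1454.1×10⁻⁶.
σ = EαΔT = 32×10³ × 11.1×10⁻⁶ × 131 = 46.53 MPa (tensile; the link is trying to contract).

σ ≈ 46.5 MPa (tensile)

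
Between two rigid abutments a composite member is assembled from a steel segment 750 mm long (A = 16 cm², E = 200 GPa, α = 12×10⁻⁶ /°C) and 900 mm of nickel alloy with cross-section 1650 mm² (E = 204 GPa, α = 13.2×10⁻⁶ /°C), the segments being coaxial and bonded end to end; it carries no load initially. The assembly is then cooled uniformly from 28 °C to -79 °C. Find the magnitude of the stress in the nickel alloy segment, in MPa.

With the walls removed the bar would change length by δ_free = Σ αᵢΔT Lᵢ = 12×10⁻⁶×107×750 + 13.2×10⁻⁶×107×900 = 2.234 mm.
The walls prevent any net length change, so an axial force P (same in every segment) develops. Compatibility: P · Σ Lᵢ/(AᵢEᵢ) = δ_free.
Σ Lᵢ/(AᵢEᵢ) = 750/(1600×200×10³) + 900/(1650×204×10³) = 5.018×10⁻⁶ mm/N.
P = 2.234 / 5.018×10⁻⁶ = 445300 N = 445.3 kN, tensile.
σ_{nickel alloy} = P / A = 445300 / 1650 = 269.9 MPa.

σ ≈ 270 MPa (tensile)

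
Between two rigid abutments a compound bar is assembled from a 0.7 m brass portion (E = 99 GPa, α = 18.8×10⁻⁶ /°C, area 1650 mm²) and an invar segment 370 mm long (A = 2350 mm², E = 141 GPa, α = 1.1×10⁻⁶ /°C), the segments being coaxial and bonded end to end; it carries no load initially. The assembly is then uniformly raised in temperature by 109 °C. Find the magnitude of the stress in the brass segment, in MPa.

σ ≈ 166 MPa (compressive)

If the supports were absent, the total length change would be Σ αᵢΔT Lᵢ = 18.8×10⁻⁶×109×700 + 1.1×10⁻⁶×109×370 = 1.479 mm.
Since the ends are fixed, an axial force P builds up, equal in every segment, with P · Σ Lᵢ/(AᵢEᵢ) = δ_free.
The series flexibility is Σ Lᵢ/(AᵢEᵢ) = 700/(1650×99×10³) + 370/(2350×141×10³) = 5.402×10⁻⁶ mm/N.
P = 1.479 / 5.402×10⁻⁶ = 273800 N = 273.8 kN, compressive.
σ_{brass} = P / A = 273800 / 1650 = 165.9 MPa.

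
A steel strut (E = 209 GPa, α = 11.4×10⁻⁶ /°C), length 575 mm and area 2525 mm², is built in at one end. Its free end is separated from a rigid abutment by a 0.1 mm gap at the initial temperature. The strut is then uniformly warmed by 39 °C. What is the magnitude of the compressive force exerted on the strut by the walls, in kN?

P ≈ 143 kN

Free thermal elongation = αΔT L = 11.4×10⁻⁶ × 39 × 575 = 0.2556 mm.
This exceeds the 0.1 mm gap, so the wall pushes back. The portion of expansion that must be recovered elastically is δ_free − gap = 0.2556 − 0.1 = 0.1556 mm.
So σ = E(δ_free − g)/L = 209×10³ × 0.1556/575 = 56.57 MPa.
P = σA = 56.57 × 2525 = 142.8 kN.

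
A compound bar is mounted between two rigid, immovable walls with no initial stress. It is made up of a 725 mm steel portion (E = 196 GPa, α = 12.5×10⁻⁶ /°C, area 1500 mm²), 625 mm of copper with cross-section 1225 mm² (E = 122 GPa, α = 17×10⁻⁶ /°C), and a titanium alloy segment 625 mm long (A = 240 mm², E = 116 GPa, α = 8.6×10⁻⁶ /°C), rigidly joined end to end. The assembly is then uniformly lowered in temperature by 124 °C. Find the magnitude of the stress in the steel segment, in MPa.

Free thermal contraction of the whole bar: Σ αᵢΔT Lᵢ = 12.5×10⁻⁶×124×725 + 17×10⁻⁶×124×625 + 8.6×10⁻⁶×124×625 = 3.108 mm.
Since the ends are fixed, an axial force P builds up, equal in every segment, with P · Σ Lᵢ/(AᵢEᵢ) = δ_free.
Σ Lᵢ/(AᵢEᵢ) = 725/(1500×196×10³) + 625/(1225×122×10³) + 625/(240×116×10³) = 2.91×10⁻⁵ mm/N.
Hence P = δ_free / Σ(L/AE) = 3.108/2.91×10⁻⁵ = 106.8 kN (tensile).
σ_{steel} = P / A = 106800 / 1500 = 71.2 MPa.

σ ≈ 71.2 MPa (tensile)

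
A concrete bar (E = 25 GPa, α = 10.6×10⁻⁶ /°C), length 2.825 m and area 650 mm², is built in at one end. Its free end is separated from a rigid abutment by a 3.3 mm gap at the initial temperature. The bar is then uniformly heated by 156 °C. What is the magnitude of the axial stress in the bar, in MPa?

Free thermal elongation = αΔT L = 10.6×10⁻⁶ × 156 × 2825 = 4.671 mm.
This exceeds the 3.3 mm gap, so the wall pushes back. The portion of expansion that must be recovered elastically is δ_free − gap = 4.671 − 3.3 = 1.371 mm.
So σ = E(δ_free − g)/L = 25×10³ × 1.371/2825 = 12.14 MPa.

σ ≈ 12.1 MPa (compressive)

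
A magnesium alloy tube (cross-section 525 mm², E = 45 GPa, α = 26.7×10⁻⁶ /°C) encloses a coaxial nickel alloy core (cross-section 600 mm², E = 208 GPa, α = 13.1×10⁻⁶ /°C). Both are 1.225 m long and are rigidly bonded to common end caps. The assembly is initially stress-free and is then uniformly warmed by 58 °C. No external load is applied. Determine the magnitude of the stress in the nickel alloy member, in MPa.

The magnesium alloy has the larger α, so on heating it would change length more than the nickel alloy if both were free. The rigid plates force a common final length, so the magnesium alloy is put into compression and the nickel alloy into tension, with equal and opposite forces P (no external load).
Setting the final lengths equal and cancelling L: (α₁ − α₂)ΔT = P/(A₁E₁) + P/(A₂E₂).
|α₁ − α₂|·ΔT = 13.6×10⁻⁶ × 58 = 0.0007888.
1/(A₁E₁) + 1/(A₂E₂) = 1/(525×45×10³) + 1/(600×208×10³) = 5.034×10⁻⁸ N⁻¹.
So P = 0.0007888 / 5.034×10⁻⁸ = 15.67 kN.
σ_{nickel alloy} = P/A₂ = 15670/600 = 26.12 MPa, tensile.

σ ≈ 26.1 MPa (tensile)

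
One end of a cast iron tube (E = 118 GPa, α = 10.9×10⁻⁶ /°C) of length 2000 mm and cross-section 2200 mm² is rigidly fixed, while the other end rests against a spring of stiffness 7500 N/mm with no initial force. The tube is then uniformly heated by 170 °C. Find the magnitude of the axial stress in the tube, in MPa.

σ ≈ 11.9 MPa (compressive)

The unrestrained thermal change is αΔT L = 10.9×10⁻⁶ × 170 × 2000 = 3.706 mm.
Let P be the compressive force at the spring. The tube shortens elastically by PL/(AE) and the spring compresses by P/k; together these equal δ_free.
P [ L/(AE) + 1/k ] = δ_free → P [ 2000/(2200×118×10³) + 1/(7500) ] = 3.706.
P = 3.706 / 0.000141 = 26280 N.
σ = P/A = 26280/2200 = 11.94 MPa.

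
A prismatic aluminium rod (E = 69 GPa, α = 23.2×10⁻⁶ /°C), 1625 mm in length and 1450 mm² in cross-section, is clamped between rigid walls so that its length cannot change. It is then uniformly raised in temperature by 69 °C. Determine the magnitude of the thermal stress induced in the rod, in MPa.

The supports are rigid, so the total axial strain is zero. The restrained thermal strain is ε = αΔT = 23.2×10⁻⁶ × 69 = 1600.8×10⁻⁶.
Hence σ = E·αΔT = 69×10³ × 1600.8×10⁻⁶ = 110.5 MPa, compressive.

σ ≈ 110 MPa (compressive)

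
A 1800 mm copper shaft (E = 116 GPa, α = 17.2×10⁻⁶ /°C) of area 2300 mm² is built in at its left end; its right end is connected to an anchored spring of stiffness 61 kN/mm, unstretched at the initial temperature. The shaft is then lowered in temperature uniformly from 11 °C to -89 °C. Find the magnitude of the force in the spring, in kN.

If the spring were absent the shaft would shorten by αΔT L = 17.2×10⁻⁶ × 100 × 1800 = 3.096 mm.
Let P be the tensile force in the spring. The shaft extends elastically by PL/(AE) and the spring stretches by P/k; together these equal δ_free.
So P = δ_free / [L/(AE) + 1/k] = 3.096 / [ 1800/(2300×116×10³) + 1/(61×10³) ].
P = 3.096 / 2.314×10⁻⁵ = 133800 N.

P ≈ 134 kN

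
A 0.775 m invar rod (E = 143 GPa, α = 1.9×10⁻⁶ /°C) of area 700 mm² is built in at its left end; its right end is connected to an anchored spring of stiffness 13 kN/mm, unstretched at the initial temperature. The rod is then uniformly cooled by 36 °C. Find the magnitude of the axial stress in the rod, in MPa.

If the spring were absent the rod would shorten by αΔT L = 1.9×10⁻⁶ × 36 × 775 = 0.05301 mm.
Let P be the tensile force in the spring. The rod extends elastically by PL/(AE) and the spring stretches by P/k; together these equal δ_free.
P [ L/(AE) + 1/k ] = δ_free → P [ 775/(700×143×10³) + 1/(13×10³) ] = 0.05301.
P = 0.05301 / 8.467×10⁻⁵ = 626.1 N.
σ = P/A = 626.1/700 = 0.8944 MPa.

σ ≈ 0.894 MPa (tensile)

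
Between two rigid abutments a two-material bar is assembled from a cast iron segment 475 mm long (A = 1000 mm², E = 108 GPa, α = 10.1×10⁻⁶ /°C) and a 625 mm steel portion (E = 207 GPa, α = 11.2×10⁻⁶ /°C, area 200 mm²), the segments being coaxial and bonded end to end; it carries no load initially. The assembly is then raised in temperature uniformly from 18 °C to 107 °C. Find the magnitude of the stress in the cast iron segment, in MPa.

σ ≈ 53.9 MPa (compressive)

Free thermal expansion of the whole bar: Σ αᵢΔT Lᵢ = 10.1×10⁻⁶×89×475 + 11.2×10⁻⁶×89×625 = 1.05 mm.
The rigid supports impose zero overall length change; the single axial force P common to all segments must satisfy P Σ Lᵢ/(AᵢEᵢ) = δ_free.
Σ Lᵢ/(AᵢEᵢ) = 475/(1000×108×10³) + 625/(200×207×10³) = 1.949×10⁻⁵ mm/N.
Hence P = δ_free / Σ(L/AE) = 1.05/1.949×10⁻⁵ = 53.86 kN (compressive).
σ_{cast iron} = P / A = 53860 / 1000 = 53.86 MPa.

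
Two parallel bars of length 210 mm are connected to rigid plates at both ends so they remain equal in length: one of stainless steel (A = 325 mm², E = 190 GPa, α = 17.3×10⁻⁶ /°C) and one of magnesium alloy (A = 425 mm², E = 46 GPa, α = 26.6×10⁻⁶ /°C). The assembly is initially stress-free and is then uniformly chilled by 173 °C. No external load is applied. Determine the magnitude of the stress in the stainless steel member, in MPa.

σ ≈ 73.5 MPa (compressive)

The magnesium alloy has the larger α, so on cooling it would change length more than the stainless steel if both were free. The rigid plates force a common final length, so the magnesium alloy is put into tension and the stainless steel into compression, with equal and opposite forces P (no external load).
Equating the net (thermal + elastic) strains gives |α₁ − α₂|·ΔT = P·[1/(A₁E₁) + 1/(A₂E₂)].
|α₁ − α₂|·ΔT = 9.3×10⁻⁶ × 173 = 0.001609.
1/(A₁E₁) + 1/(A₂E₂) = 1/(325×190×10³) + 1/(425×46×10³) = 6.735×10⁻⁸ N⁻¹.
P = 0.001609 / 6.735×10⁻⁸ = 23890 N = 23.89 kN.
σ_{stainless steel} = P/A₁ = 23890/325 = 73.51 MPa, compressive.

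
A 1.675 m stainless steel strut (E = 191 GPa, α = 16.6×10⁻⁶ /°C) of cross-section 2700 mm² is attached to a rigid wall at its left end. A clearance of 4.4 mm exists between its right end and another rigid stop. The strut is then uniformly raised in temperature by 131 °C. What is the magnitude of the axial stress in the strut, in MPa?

σ ≈ 0 MPa

If the wall were absent the strut would grow by αΔT L = 16.6×10⁻⁶ × 131 × 1675 = 3.642 mm.
Since δ_free = 3.64 mm is less than the 4.4 mm gap, the strut never touches the wall. No axial force develops.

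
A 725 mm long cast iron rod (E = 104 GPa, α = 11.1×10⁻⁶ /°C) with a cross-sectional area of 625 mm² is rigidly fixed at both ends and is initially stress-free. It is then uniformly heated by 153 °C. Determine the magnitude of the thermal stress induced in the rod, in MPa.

Because both ends are immovable the net strain is zero, and the suppressed thermal strain is αΔT = 11.1×10⁻⁶ × 153 = 1698.3×10⁻⁶.
σ = EαΔT = 104×10³ × 11.1×10⁻⁶ × 153 = 176.6 MPa (compressive; the rod is trying to expand).

σ ≈ 177 MPa (compressive)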